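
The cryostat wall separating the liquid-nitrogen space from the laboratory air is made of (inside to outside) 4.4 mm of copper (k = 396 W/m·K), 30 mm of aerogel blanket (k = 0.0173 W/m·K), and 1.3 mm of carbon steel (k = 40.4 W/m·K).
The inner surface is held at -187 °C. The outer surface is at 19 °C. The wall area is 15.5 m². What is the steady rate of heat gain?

Series thermal resistances:
R_copper = L/(kA) = 0.0044/(396×15.5) = 7.168×10^-7 K/W
R_aerogel blanket = L/(kA) = 0.03/(0.0173×15.5) = 0.1119 K/W
R_carbon steel = L/(kA) = 0.0013/(40.4×15.5) = 2.076×10^-6 K/W
R_total = 0.1119 K/W
Q = ΔT / R_total = 206 / 0.1119

Q ≈ 1840 W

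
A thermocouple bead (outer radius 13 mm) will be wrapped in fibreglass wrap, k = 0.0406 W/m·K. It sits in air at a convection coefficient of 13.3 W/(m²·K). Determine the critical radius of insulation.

r_cr ≈ 6.11 mm

For a sphere r_cr = 2k/h = 2×0.0406/13.3
r_cr = 6.11 mm; since the bare radius (13 mm) is above r_cr, any added insulation will reduce heat loss.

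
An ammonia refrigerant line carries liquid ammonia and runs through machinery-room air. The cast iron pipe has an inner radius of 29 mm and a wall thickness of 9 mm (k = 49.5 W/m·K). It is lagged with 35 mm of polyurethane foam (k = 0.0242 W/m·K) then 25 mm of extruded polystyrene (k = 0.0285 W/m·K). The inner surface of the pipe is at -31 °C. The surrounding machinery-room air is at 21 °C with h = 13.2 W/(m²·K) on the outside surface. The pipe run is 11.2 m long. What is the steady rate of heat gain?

Q ≈ 96.1 W

Radial resistances (cylindrical: R_cond = ln(r_o/r_i)/(2πkL), R_conv = 1/(h·2πrL)):
R_cast iron pipe wall = ln(38/29)/(2π×49.5×11.2) = 7.759×10^-5 K/W
R_polyurethane foam = ln(73/38)/(2π×0.0242×11.2) = 0.3834 K/W
R_extruded polystyrene = ln(98/73)/(2π×0.0285×11.2) = 0.1468 K/W
R_outer film = 1/(h_o·2πr_oL) = 1/(13.2×2π×0.098×11.2) = 0.01099 K/W
R_total = 0.5413 K/W
Q = ΔT/R_total = 52/0.5413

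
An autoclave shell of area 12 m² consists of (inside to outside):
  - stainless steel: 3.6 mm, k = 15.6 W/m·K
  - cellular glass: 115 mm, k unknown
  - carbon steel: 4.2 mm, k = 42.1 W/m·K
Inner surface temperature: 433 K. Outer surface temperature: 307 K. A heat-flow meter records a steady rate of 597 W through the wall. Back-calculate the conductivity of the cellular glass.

Treating each layer as a thermal resistance in series:
R_stainless steel = L/(kA) = 0.0036/(15.6×12) = 1.923×10^-5 K/W
R_carbon steel = L/(kA) = 0.0042/(42.1×12) = 8.314×10^-6 K/W
Sum of known resistances R_other = 2.754×10^-5 K/W
Total R = ΔT/Q = 126/597 = 0.2111 K/W
R_cellular glass = R_total − R_other = 0.211 K/W
k = L/(R·A) = 0.115/(0.211×12)

k ≈ 0.0454 W/(m·K)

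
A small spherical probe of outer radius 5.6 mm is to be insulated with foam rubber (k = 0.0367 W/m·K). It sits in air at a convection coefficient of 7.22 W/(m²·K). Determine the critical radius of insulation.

For a sphere r_cr = 2k/h = 2×0.0367/7.22
r_cr = 10.2 mm; since the bare radius (5.6 mm) is below r_cr, adding a thin layer of insulation will *increase* heat loss.

r_cr ≈ 10.2 mm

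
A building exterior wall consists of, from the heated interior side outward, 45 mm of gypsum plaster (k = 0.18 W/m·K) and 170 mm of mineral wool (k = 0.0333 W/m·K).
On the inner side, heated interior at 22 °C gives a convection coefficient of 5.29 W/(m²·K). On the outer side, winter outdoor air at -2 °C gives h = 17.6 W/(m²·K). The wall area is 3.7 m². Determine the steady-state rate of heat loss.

Thermal resistances in series:
R_inner film = 1/(h_i·A) = 1/(5.29×3.7) = 0.05109 K/W
R_gypsum plaster = L/(kA) = 0.045/(0.18×3.7) = 0.06757 K/W
R_mineral wool = L/(kA) = 0.17/(0.0333×3.7) = 1.38 K/W
R_outer film = 1/(h_o·A) = 1/(17.6×3.7) = 0.01536 K/W
R_total = 1.514 K/W
Q = ΔT / R_total = 24 / 1.514

Q ≈ 15.9 W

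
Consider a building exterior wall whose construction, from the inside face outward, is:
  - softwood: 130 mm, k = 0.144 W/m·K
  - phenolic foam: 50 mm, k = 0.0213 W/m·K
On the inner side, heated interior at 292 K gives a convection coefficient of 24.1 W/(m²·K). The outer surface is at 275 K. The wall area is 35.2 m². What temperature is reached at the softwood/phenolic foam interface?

Model the wall as resistances in series:
R_inner film = 1/(h_i·A) = 1/(24.1×35.2) = 0.001179 K/W
R_softwood = L/(kA) = 0.13/(0.144×35.2) = 0.02565 K/W
R_phenolic foam = L/(kA) = 0.05/(0.0213×35.2) = 0.06669 K/W
R_total = 0.09351 K/W;  Q = ΔT/R_total = 17/0.09351 = 181.8 W
T_interface = T_inner − Q·ΣR(inner→interface) = 292 − 182×0.02683

T ≈ 287 K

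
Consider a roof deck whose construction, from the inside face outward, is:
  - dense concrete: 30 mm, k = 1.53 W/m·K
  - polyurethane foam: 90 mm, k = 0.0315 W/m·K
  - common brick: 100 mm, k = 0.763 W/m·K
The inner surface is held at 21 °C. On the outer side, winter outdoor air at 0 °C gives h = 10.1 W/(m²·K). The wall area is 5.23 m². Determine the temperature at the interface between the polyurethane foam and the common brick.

Series thermal resistances:
R_dense concrete = L/(kA) = 0.03/(1.53×5.23) = 0.003749 K/W
R_polyurethane foam = L/(kA) = 0.09/(0.0315×5.23) = 0.5463 K/W
R_common brick = L/(kA) = 0.1/(0.763×5.23) = 0.02506 K/W
R_outer film = 1/(h_o·A) = 1/(10.1×5.23) = 0.01893 K/W
R_total = 0.594 K/W;  Q = ΔT/R_total = 21/0.594 = 35.35 W
T_interface = T_inner − Q·ΣR(inner→interface) = 21 − 35.4×0.55

T ≈ 1.56 °C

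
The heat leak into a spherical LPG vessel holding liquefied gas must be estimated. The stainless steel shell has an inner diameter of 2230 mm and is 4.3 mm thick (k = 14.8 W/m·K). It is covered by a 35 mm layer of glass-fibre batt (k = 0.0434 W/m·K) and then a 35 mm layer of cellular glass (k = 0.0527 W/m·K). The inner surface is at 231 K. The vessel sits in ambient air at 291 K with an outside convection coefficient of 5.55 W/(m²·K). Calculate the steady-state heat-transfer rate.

For a spherical shell R = (1/r₁ − 1/r₂)/(4πk); film R = 1/(h·4πr²). In series:
R_stainless steel shell = (1/1.115 − 1/1.1193)/(4π×14.8) = 1.853×10^-5 K/W
R_glass-fibre batt = (1/1.1193 − 1/1.1543)/(4π×0.0434) = 0.04967 K/W
R_cellular glass = (1/1.1543 − 1/1.1893)/(4π×0.0527) = 0.0385 K/W
R_outer film = 1/(h·4πr_o²) = 1/(5.55×4π×1.1893²) = 0.01014 K/W
R_total = 0.09832 K/W
Q = ΔT/R_total = 60/0.09832

Q ≈ 610 W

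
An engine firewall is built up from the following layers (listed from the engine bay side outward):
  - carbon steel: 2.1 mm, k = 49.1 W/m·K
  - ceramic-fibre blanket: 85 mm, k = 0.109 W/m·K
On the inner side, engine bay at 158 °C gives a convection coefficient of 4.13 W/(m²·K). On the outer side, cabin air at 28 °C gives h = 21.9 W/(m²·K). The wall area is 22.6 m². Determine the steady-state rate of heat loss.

Q ≈ 2750 W

Thermal resistances in series:
R_inner film = 1/(h_i·A) = 1/(4.13×22.6) = 0.01071 K/W
R_carbon steel = L/(kA) = 0.0021/(49.1×22.6) = 1.892×10^-6 K/W
R_ceramic-fibre blanket = L/(kA) = 0.085/(0.109×22.6) = 0.03451 K/W
R_outer film = 1/(h_o·A) = 1/(21.9×22.6) = 0.00202 K/W
R_total = 0.04724 K/W
Q = ΔT / R_total = 130 / 0.04724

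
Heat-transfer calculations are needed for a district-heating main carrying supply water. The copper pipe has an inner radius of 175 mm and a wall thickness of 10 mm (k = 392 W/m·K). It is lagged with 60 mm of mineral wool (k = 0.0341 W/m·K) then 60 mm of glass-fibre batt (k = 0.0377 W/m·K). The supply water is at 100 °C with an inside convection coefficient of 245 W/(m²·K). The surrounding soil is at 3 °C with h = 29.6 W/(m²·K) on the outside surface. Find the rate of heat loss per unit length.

q′ ≈ 43 W/m

Radial resistances (cylindrical: R_cond = ln(r_o/r_i)/(2πkL), R_conv = 1/(h·2πrL)):
R_inner film = 1/(h_i·2πr₁L) = 1/(245×2π×0.175×1) = 0.003712 K/W
R_copper pipe wall = ln(185/175)/(2π×392×1) = 2.256×10^-5 K/W
R_mineral wool = ln(245/185)/(2π×0.0341×1) = 1.311 K/W
R_glass-fibre batt = ln(305/245)/(2π×0.0377×1) = 0.9248 K/W
R_outer film = 1/(h_o·2πr_oL) = 1/(29.6×2π×0.305×1) = 0.01763 K/W
R_total = 2.257 K/W
Q = ΔT/R_total = 97/2.257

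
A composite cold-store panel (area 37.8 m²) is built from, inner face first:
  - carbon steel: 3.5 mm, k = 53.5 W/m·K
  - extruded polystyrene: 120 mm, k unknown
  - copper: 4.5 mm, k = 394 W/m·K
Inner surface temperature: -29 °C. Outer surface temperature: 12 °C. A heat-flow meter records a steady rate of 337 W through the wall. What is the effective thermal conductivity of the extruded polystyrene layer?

Treating each layer as a thermal resistance in series:
R_carbon steel = L/(kA) = 0.0035/(53.5×37.8) = 1.731×10^-6 K/W
R_copper = L/(kA) = 0.0045/(394×37.8) = 3.022×10^-7 K/W
Sum of known resistances R_other = 2.033×10^-6 K/W
Total R = ΔT/Q = 41/337 = 0.1217 K/W
R_extruded polystyrene = R_total − R_other = 0.1217 K/W
k = L/(R·A) = 0.12/(0.1217×37.8)

k ≈ 0.0261 W/(m·K)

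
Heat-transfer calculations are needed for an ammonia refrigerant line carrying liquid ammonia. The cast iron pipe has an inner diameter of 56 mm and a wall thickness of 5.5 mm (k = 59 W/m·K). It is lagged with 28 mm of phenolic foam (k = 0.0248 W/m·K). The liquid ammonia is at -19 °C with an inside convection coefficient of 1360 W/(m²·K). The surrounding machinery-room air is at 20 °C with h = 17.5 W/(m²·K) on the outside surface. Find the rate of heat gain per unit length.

Radial resistances (cylindrical: R_cond = ln(r_o/r_i)/(2πkL), R_conv = 1/(h·2πrL)):
R_inner film = 1/(h_i·2πr₁L) = 1/(1360×2π×0.028×1) = 0.004179 K/W
R_cast iron pipe wall = ln(33.5/28)/(2π×59×1) = 4.838×10^-4 K/W
R_phenolic foam = ln(61.5/33.5)/(2π×0.0248×1) = 3.899 K/W
R_outer film = 1/(h_o·2πr_oL) = 1/(17.5×2π×0.0615×1) = 0.1479 K/W
R_total = 4.051 K/W
Q = ΔT/R_total = 39/4.051

q′ ≈ 9.63 W/m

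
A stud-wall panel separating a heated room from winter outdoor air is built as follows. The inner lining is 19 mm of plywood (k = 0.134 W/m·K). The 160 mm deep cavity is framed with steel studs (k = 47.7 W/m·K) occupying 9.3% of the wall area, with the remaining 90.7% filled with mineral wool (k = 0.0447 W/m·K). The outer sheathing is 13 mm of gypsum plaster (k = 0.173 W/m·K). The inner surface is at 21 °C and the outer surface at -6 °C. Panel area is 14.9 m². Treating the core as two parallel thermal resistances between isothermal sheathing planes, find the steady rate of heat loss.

Sheathing layers in series; stud and cavity paths in parallel between them.
R_inner = 0.019/(0.134×14.9) = 0.009516 K/W
R_stud  = 0.16/(47.7×0.093×14.9) = 0.002421 K/W
R_cav   = 0.16/(0.0447×0.907×14.9) = 0.2649 K/W
1/R_core = 1/R_stud + 1/R_cav → R_core = 0.002399 K/W
R_outer = 0.013/(0.173×14.9) = 0.005043 K/W
R_total = 0.01696 K/W
Q = ΔT/R_total = 27/0.01696

Q ≈ 1590 W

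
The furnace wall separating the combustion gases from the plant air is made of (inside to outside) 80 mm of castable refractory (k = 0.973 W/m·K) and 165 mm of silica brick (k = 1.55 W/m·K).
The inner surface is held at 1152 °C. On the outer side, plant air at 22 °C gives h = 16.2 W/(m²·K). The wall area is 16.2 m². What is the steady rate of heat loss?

Model the wall as resistances in series:
R_castable refractory = L/(kA) = 0.08/(0.973×16.2) = 0.005075 K/W
R_silica brick = L/(kA) = 0.165/(1.55×16.2) = 0.006571 K/W
R_outer film = 1/(h_o·A) = 1/(16.2×16.2) = 0.00381 K/W
R_total = 0.01546 K/W
Q = ΔT / R_total = 1130 / 0.01546

Q ≈ 73100 W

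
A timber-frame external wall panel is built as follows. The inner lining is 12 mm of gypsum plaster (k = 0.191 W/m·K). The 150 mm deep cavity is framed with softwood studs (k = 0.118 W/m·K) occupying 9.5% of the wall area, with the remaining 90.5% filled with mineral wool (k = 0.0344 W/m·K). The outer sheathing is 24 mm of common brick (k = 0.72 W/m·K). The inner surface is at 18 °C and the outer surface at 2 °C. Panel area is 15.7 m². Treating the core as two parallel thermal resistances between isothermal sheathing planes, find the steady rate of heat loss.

Q ≈ 69 W

Sheathing layers in series; stud and cavity paths in parallel between them.
R_inner = 0.012/(0.191×15.7) = 0.004002 K/W
R_stud  = 0.15/(0.118×0.095×15.7) = 0.8523 K/W
R_cav   = 0.15/(0.0344×0.905×15.7) = 0.3069 K/W
1/R_core = 1/R_stud + 1/R_cav → R_core = 0.2256 K/W
R_outer = 0.024/(0.72×15.7) = 0.002123 K/W
R_total = 0.2318 K/W
Q = ΔT/R_total = 16/0.2318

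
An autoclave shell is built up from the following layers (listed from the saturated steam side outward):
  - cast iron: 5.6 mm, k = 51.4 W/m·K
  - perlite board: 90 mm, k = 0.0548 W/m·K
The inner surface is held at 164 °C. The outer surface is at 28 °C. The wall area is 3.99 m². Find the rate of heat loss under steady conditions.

Series thermal resistances:
R_cast iron = L/(kA) = 0.0056/(51.4×3.99) = 2.731×10^-5 K/W
R_perlite board = L/(kA) = 0.09/(0.0548×3.99) = 0.4116 K/W
R_total = 0.4116 K/W
Q = ΔT / R_total = 136 / 0.4116

Q ≈ 330 W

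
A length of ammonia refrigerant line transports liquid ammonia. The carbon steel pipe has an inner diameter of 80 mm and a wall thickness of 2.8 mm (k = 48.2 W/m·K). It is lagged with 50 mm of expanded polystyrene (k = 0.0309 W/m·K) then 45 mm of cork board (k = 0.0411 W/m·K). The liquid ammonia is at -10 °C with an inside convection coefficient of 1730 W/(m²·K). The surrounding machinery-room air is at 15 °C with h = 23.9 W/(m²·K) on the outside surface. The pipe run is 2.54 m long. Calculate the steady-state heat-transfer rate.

Per-layer cylindrical resistances, series-summed:
R_inner film = 1/(h_i·2πr₁L) = 1/(1730×2π×0.04×2.54) = 9.055×10^-4 K/W
R_carbon steel pipe wall = ln(42.8/40)/(2π×48.2×2.54) = 8.796×10^-5 K/W
R_expanded polystyrene = ln(92.8/42.8)/(2π×0.0309×2.54) = 1.569 K/W
R_cork board = ln(137.8/92.8)/(2π×0.0411×2.54) = 0.6027 K/W
R_outer film = 1/(h_o·2πr_oL) = 1/(23.9×2π×0.1378×2.54) = 0.01903 K/W
R_total = 2.192 K/W
Q = ΔT/R_total = 25/2.192

Q ≈ 11.4 W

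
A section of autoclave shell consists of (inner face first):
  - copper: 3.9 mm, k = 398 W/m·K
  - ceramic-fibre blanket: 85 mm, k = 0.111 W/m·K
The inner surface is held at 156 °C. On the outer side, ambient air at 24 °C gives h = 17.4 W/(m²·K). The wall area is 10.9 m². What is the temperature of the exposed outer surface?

T ≈ 33.2 °C

Series thermal resistances:
R_copper = L/(kA) = 0.0039/(398×10.9) = 8.99×10^-7 K/W
R_ceramic-fibre blanket = L/(kA) = 0.085/(0.111×10.9) = 0.07025 K/W
R_outer film = 1/(h_o·A) = 1/(17.4×10.9) = 0.005273 K/W
R_total = 0.07553 K/W;  Q = ΔT/R_total = 132/0.07553 = 1748 W
T_interface = T_inner − Q·ΣR(inner→interface) = 156 − 1750×0.07025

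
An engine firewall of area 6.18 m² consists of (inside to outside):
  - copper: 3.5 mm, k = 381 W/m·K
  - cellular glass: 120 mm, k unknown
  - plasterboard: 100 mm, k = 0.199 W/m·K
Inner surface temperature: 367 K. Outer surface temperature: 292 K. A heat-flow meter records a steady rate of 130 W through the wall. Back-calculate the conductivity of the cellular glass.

Model the wall as resistances in series:
R_copper = L/(kA) = 0.0035/(381×6.18) = 1.486×10^-6 K/W
R_plasterboard = L/(kA) = 0.1/(0.199×6.18) = 0.08131 K/W
Sum of known resistances R_other = 0.08131 K/W
Total R = ΔT/Q = 75/130 = 0.5769 K/W
R_cellular glass = R_total − R_other = 0.4956 K/W
k = L/(R·A) = 0.12/(0.4956×6.18)

k ≈ 0.0392 W/(m·K)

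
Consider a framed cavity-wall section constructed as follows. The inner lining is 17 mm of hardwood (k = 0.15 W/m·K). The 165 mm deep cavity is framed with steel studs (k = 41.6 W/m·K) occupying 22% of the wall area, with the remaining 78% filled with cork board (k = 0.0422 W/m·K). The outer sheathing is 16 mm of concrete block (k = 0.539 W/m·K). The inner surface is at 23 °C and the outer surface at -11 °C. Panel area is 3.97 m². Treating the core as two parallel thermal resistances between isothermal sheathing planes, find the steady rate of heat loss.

Sheathing layers in series; stud and cavity paths in parallel between them.
R_inner = 0.017/(0.15×3.97) = 0.02855 K/W
R_stud  = 0.165/(41.6×0.22×3.97) = 0.004541 K/W
R_cav   = 0.165/(0.0422×0.78×3.97) = 1.263 K/W
1/R_core = 1/R_stud + 1/R_cav → R_core = 0.004525 K/W
R_outer = 0.016/(0.539×3.97) = 0.007477 K/W
R_total = 0.04055 K/W
Q = ΔT/R_total = 34/0.04055

Q ≈ 838 W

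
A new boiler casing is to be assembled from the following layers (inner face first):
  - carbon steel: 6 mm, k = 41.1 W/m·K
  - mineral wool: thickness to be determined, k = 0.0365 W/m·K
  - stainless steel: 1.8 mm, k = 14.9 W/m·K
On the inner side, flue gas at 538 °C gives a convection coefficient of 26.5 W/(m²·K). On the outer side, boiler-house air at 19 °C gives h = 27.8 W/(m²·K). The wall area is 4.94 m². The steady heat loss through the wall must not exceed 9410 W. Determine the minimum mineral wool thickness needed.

L ≈ 7.24 mm

Model the wall as resistances in series:
R_inner film = 1/(h_i·A) = 1/(26.5×4.94) = 0.007639 K/W
R_carbon steel = L/(kA) = 0.006/(41.1×4.94) = 2.955×10^-5 K/W
R_stainless steel = L/(kA) = 0.0018/(14.9×4.94) = 2.445×10^-5 K/W
R_outer film = 1/(h_o·A) = 1/(27.8×4.94) = 0.007282 K/W
Sum of the known resistances R_other = 0.01497 K/W
Required total resistance R_tot = ΔT/Q_allow = 519/9410 = 0.05515 K/W
R_mineral wool = R_tot − R_other = 0.04018 K/W
L = R·k·A = 0.04018×0.0365×4.94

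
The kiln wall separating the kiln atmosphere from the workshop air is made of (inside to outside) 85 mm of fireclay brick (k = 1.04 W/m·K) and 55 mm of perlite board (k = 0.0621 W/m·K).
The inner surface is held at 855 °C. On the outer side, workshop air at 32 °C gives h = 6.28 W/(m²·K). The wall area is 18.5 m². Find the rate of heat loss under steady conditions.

Q ≈ 13500 W

Using the resistance-network approach (series):
R_fireclay brick = L/(kA) = 0.085/(1.04×18.5) = 0.004418 K/W
R_perlite board = L/(kA) = 0.055/(0.0621×18.5) = 0.04787 K/W
R_outer film = 1/(h_o·A) = 1/(6.28×18.5) = 0.008607 K/W
R_total = 0.0609 K/W
Q = ΔT / R_total = 823 / 0.0609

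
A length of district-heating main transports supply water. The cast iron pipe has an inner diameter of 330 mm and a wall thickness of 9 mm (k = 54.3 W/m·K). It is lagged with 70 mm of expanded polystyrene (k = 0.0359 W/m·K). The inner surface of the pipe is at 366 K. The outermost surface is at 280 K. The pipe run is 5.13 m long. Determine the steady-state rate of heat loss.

Q ≈ 294 W

Per-layer cylindrical resistances, series-summed:
R_cast iron pipe wall = ln(174/165)/(2π×54.3×5.13) = 3.034×10^-5 K/W
R_expanded polystyrene = ln(244/174)/(2π×0.0359×5.13) = 0.2922 K/W
R_total = 0.2922 K/W
Q = ΔT/R_total = 86/0.2922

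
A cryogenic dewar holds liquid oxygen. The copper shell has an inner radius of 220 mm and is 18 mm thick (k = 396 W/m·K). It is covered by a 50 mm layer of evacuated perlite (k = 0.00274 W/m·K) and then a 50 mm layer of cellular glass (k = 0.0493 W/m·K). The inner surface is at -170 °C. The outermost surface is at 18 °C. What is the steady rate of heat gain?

Q ≈ 8.54 W

Radial (spherical) resistances in series:
R_copper shell = (1/0.22 − 1/0.238)/(4π×396) = 6.908×10^-5 K/W
R_evacuated perlite = (1/0.238 − 1/0.288)/(4π×0.00274) = 21.19 K/W
R_cellular glass = (1/0.288 − 1/0.338)/(4π×0.0493) = 0.8291 K/W
R_total = 22.01 K/W
Q = ΔT/R_total = 188/22.01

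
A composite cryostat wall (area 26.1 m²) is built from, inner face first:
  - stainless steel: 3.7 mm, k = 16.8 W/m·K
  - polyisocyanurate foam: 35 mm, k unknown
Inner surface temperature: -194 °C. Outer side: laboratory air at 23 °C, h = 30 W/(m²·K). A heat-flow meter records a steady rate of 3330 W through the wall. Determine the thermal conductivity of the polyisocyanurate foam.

k ≈ 0.021 W/(m·K)

Using the resistance-network approach (series):
R_stainless steel = L/(kA) = 0.0037/(16.8×26.1) = 8.438×10^-6 K/W
R_outer film = 1/(h_o·A) = 1/(30×26.1) = 0.001277 K/W
Sum of known resistances R_other = 0.001286 K/W
Total R = ΔT/Q = 217/3330 = 0.06517 K/W
R_polyisocyanurate foam = R_total − R_other = 0.06388 K/W
k = L/(R·A) = 0.035/(0.06388×26.1)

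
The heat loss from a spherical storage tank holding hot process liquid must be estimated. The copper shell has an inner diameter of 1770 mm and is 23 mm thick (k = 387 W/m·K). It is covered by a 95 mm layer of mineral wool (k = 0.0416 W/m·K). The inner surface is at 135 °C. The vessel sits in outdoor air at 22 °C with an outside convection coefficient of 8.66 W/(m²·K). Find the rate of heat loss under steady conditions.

Each spherical layer contributes R = (1/r_i − 1/r_o)/(4πk):
R_copper shell = (1/0.885 − 1/0.908)/(4π×387) = 5.885×10^-6 K/W
R_mineral wool = (1/0.908 − 1/1.003)/(4π×0.0416) = 0.1995 K/W
R_outer film = 1/(h·4πr_o²) = 1/(8.66×4π×1.003²) = 0.009134 K/W
R_total = 0.2087 K/W
Q = ΔT/R_total = 113/0.2087

Q ≈ 541 W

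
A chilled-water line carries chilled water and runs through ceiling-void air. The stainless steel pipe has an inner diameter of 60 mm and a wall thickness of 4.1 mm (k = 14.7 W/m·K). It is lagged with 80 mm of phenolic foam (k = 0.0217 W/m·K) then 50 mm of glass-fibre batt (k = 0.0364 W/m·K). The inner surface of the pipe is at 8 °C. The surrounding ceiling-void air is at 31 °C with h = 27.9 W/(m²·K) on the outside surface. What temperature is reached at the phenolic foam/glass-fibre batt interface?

For a radial system each layer contributes R = ln(r_out/r_in)/(2πkL); films add R = 1/(hA).
R_stainless steel pipe wall = ln(34.1/30)/(2π×14.7×1) = 0.001387 K/W
R_phenolic foam = ln(114.1/34.1)/(2π×0.0217×1) = 8.858 K/W
R_glass-fibre batt = ln(164.1/114.1)/(2π×0.0364×1) = 1.589 K/W
R_outer film = 1/(h_o·2πr_oL) = 1/(27.9×2π×0.1641×1) = 0.03476 K/W
R_total = 10.48 K/W
Q = ΔT/R_total = 23/10.48
Q = 2.19 W/m
T_interface = T_inner + Q·ΣR(inner→interface) = 8 + 2.19×8.86

T ≈ 27.4 °C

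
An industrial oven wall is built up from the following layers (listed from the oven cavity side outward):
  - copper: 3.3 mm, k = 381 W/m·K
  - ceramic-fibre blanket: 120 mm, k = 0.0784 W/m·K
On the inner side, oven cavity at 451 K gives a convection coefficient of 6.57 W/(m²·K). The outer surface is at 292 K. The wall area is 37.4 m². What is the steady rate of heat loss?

Thermal resistances in series:
R_inner film = 1/(h_i·A) = 1/(6.57×37.4) = 0.00407 K/W
R_copper = L/(kA) = 0.0033/(381×37.4) = 2.316×10^-7 K/W
R_ceramic-fibre blanket = L/(kA) = 0.12/(0.0784×37.4) = 0.04093 K/W
R_total = 0.045 K/W
Q = ΔT / R_total = 159 / 0.045

Q ≈ 3530 W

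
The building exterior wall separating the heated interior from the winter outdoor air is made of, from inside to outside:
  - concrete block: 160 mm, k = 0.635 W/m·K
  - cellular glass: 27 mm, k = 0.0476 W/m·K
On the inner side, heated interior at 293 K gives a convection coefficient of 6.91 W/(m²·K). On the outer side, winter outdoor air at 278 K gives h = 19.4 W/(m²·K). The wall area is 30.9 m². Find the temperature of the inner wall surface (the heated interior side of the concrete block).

Treating each layer as a thermal resistance in series:
R_inner film = 1/(h_i·A) = 1/(6.91×30.9) = 0.004683 K/W
R_concrete block = L/(kA) = 0.16/(0.635×30.9) = 0.008154 K/W
R_cellular glass = L/(kA) = 0.027/(0.0476×30.9) = 0.01836 K/W
R_outer film = 1/(h_o·A) = 1/(19.4×30.9) = 0.001668 K/W
R_total = 0.03286 K/W;  Q = ΔT/R_total = 15/0.03286 = 456.4 W
T_interface = T_inner − Q·ΣR(inner→interface) = 293 − 456×0.004683

T ≈ 291 K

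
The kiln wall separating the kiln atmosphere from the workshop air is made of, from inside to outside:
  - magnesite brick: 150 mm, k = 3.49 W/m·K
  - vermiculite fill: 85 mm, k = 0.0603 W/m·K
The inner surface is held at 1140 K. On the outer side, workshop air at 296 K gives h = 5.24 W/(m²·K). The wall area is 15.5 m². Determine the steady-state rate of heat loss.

Model the wall as resistances in series:
R_magnesite brick = L/(kA) = 0.15/(3.49×15.5) = 0.002773 K/W
R_vermiculite fill = L/(kA) = 0.085/(0.0603×15.5) = 0.09094 K/W
R_outer film = 1/(h_o·A) = 1/(5.24×15.5) = 0.01231 K/W
R_total = 0.106 K/W
Q = ΔT / R_total = 844 / 0.106

Q ≈ 7960 W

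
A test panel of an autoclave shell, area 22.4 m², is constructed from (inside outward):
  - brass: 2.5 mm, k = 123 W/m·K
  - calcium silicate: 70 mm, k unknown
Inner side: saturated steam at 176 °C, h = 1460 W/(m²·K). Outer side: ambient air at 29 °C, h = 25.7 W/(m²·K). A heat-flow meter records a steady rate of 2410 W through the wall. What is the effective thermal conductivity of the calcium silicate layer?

k ≈ 0.0528 W/(m·K)

Series thermal resistances:
R_inner film = 1/(h_i·A) = 1/(1460×22.4) = 3.058×10^-5 K/W
R_brass = L/(kA) = 0.0025/(123×22.4) = 9.074×10^-7 K/W
R_outer film = 1/(h_o·A) = 1/(25.7×22.4) = 0.001737 K/W
Sum of known resistances R_other = 0.001769 K/W
Total R = ΔT/Q = 147/2410 = 0.061 K/W
R_calcium silicate = R_total − R_other = 0.05923 K/W
k = L/(R·A) = 0.07/(0.05923×22.4)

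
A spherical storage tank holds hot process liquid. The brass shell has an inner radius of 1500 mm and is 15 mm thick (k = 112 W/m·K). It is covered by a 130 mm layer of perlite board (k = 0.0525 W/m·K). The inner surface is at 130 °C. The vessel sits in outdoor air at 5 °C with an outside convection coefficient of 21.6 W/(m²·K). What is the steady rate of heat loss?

For a spherical shell R = (1/r₁ − 1/r₂)/(4πk); film R = 1/(h·4πr²). In series:
R_brass shell = (1/1.5 − 1/1.515)/(4π×112) = 4.69×10^-6 K/W
R_perlite board = (1/1.515 − 1/1.645)/(4π×0.0525) = 0.07907 K/W
R_outer film = 1/(h·4πr_o²) = 1/(21.6×4π×1.645²) = 0.001361 K/W
R_total = 0.08043 K/W
Q = ΔT/R_total = 125/0.08043

Q ≈ 1550 W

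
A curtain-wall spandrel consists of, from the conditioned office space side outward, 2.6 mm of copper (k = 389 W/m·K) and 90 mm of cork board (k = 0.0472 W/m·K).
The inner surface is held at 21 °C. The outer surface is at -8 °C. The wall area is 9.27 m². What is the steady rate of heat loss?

Series thermal resistances:
R_copper = L/(kA) = 0.0026/(389×9.27) = 7.21×10^-7 K/W
R_cork board = L/(kA) = 0.09/(0.0472×9.27) = 0.2057 K/W
R_total = 0.2057 K/W
Q = ΔT / R_total = 29 / 0.2057

Q ≈ 141 W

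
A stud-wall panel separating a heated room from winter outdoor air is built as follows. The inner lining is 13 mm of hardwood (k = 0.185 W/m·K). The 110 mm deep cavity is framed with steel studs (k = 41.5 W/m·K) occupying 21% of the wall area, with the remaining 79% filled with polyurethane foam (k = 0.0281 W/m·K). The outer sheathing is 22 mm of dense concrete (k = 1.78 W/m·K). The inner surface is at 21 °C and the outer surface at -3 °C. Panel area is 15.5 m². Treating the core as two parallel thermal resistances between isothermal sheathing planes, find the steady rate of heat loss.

Sheathing layers in series; stud and cavity paths in parallel between them.
R_inner = 0.013/(0.185×15.5) = 0.004534 K/W
R_stud  = 0.11/(41.5×0.21×15.5) = 8.143×10^-4 K/W
R_cav   = 0.11/(0.0281×0.79×15.5) = 0.3197 K/W
1/R_core = 1/R_stud + 1/R_cav → R_core = 8.122×10^-4 K/W
R_outer = 0.022/(1.78×15.5) = 7.974×10^-4 K/W
R_total = 0.006143 K/W
Q = ΔT/R_total = 24/0.006143

Q ≈ 3910 W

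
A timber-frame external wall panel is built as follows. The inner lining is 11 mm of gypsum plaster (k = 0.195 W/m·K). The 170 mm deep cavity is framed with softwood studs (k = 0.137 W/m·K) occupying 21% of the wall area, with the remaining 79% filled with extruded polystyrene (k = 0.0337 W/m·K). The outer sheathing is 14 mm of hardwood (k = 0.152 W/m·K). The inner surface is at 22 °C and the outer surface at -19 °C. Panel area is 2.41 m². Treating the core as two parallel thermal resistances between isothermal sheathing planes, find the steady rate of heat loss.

Sheathing layers in series; stud and cavity paths in parallel between them.
R_inner = 0.011/(0.195×2.41) = 0.02341 K/W
R_stud  = 0.17/(0.137×0.21×2.41) = 2.452 K/W
R_cav   = 0.17/(0.0337×0.79×2.41) = 2.65 K/W
1/R_core = 1/R_stud + 1/R_cav → R_core = 1.273 K/W
R_outer = 0.014/(0.152×2.41) = 0.03822 K/W
R_total = 1.335 K/W
Q = ΔT/R_total = 41/1.335

Q ≈ 30.7 W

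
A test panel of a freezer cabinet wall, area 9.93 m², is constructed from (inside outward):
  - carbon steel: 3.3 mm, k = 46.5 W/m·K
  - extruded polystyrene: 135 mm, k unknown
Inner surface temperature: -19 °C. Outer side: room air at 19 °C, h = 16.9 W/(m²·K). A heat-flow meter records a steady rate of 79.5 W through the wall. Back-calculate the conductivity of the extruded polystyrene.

Using the resistance-network approach (series):
R_carbon steel = L/(kA) = 0.0033/(46.5×9.93) = 7.147×10^-6 K/W
R_outer film = 1/(h_o·A) = 1/(16.9×9.93) = 0.005959 K/W
Sum of known resistances R_other = 0.005966 K/W
Total R = ΔT/Q = 38/79.5 = 0.478 K/W
R_extruded polystyrene = R_total − R_other = 0.472 K/W
k = L/(R·A) = 0.135/(0.472×9.93)

k ≈ 0.0288 W/(m·K)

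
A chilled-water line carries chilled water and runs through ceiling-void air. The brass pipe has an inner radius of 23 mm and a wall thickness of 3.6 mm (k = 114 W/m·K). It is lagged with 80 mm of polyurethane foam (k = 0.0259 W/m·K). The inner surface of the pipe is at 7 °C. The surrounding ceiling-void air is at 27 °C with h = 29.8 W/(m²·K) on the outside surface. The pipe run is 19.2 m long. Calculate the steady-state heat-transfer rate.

Radial resistances (cylindrical: R_cond = ln(r_o/r_i)/(2πkL), R_conv = 1/(h·2πrL)):
R_brass pipe wall = ln(26.6/23)/(2π×114×19.2) = 1.057×10^-5 K/W
R_polyurethane foam = ln(106.6/26.6)/(2π×0.0259×19.2) = 0.4443 K/W
R_outer film = 1/(h_o·2πr_oL) = 1/(29.8×2π×0.1066×19.2) = 0.002609 K/W
R_total = 0.4469 K/W
Q = ΔT/R_total = 20/0.4469

Q ≈ 44.8 W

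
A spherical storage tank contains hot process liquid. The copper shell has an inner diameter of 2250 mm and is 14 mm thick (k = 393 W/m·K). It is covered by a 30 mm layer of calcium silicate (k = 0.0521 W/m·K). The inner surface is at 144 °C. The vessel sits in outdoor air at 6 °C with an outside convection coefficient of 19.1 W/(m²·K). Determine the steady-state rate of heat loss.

Q ≈ 3680 W

Each spherical layer contributes R = (1/r_i − 1/r_o)/(4πk):
R_copper shell = (1/1.125 − 1/1.139)/(4π×393) = 2.212×10^-6 K/W
R_calcium silicate = (1/1.139 − 1/1.169)/(4π×0.0521) = 0.03441 K/W
R_outer film = 1/(h·4πr_o²) = 1/(19.1×4π×1.169²) = 0.003049 K/W
R_total = 0.03747 K/W
Q = ΔT/R_total = 138/0.03747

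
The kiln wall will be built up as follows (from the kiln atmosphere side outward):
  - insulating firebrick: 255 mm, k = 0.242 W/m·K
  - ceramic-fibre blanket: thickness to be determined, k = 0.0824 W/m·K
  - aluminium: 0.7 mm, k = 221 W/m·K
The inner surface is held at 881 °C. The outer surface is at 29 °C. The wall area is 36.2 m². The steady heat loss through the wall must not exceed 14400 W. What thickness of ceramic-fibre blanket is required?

L ≈ 89.7 mm

Model the wall as resistances in series:
R_insulating firebrick = L/(kA) = 0.255/(0.242×36.2) = 0.02911 K/W
R_aluminium = L/(kA) = 0.0007/(221×36.2) = 8.75×10^-8 K/W
Sum of the known resistances R_other = 0.02911 K/W
Required total resistance R_tot = ΔT/Q_allow = 852/14400 = 0.05917 K/W
R_ceramic-fibre blanket = R_tot − R_other = 0.03006 K/W
L = R·k·A = 0.03006×0.0824×36.2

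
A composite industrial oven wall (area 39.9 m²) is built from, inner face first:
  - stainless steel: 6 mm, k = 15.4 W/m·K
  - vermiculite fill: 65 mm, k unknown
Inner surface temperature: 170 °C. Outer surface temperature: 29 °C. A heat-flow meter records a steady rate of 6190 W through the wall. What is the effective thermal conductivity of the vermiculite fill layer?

k ≈ 0.0715 W/(m·K)

Treating each layer as a thermal resistance in series:
R_stainless steel = L/(kA) = 0.006/(15.4×39.9) = 9.765×10^-6 K/W
Sum of known resistances R_other = 9.765×10^-6 K/W
Total R = ΔT/Q = 141/6190 = 0.02278 K/W
R_vermiculite fill = R_total − R_other = 0.02277 K/W
k = L/(R·A) = 0.065/(0.02277×39.9)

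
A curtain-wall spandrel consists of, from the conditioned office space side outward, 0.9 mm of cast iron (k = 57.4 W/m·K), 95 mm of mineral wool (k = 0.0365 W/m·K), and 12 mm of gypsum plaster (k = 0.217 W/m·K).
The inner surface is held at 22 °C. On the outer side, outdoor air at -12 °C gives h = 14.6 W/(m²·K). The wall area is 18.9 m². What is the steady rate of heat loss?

Treating each layer as a thermal resistance in series:
R_cast iron = L/(kA) = 0.0009/(57.4×18.9) = 8.296×10^-7 K/W
R_mineral wool = L/(kA) = 0.095/(0.0365×18.9) = 0.1377 K/W
R_gypsum plaster = L/(kA) = 0.012/(0.217×18.9) = 0.002926 K/W
R_outer film = 1/(h_o·A) = 1/(14.6×18.9) = 0.003624 K/W
R_total = 0.1443 K/W
Q = ΔT / R_total = 34 / 0.1443

Q ≈ 236 W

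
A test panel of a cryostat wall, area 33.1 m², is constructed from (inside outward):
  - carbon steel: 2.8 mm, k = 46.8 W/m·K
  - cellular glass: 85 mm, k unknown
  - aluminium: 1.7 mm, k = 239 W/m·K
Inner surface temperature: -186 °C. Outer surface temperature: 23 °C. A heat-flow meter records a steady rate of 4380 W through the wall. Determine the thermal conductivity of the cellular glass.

k ≈ 0.0538 W/(m·K)

Using the resistance-network approach (series):
R_carbon steel = L/(kA) = 0.0028/(46.8×33.1) = 1.808×10^-6 K/W
R_aluminium = L/(kA) = 0.0017/(239×33.1) = 2.149×10^-7 K/W
Sum of known resistances R_other = 2.022×10^-6 K/W
Total R = ΔT/Q = 209/4380 = 0.04772 K/W
R_cellular glass = R_total − R_other = 0.04771 K/W
k = L/(R·A) = 0.085/(0.04771×33.1)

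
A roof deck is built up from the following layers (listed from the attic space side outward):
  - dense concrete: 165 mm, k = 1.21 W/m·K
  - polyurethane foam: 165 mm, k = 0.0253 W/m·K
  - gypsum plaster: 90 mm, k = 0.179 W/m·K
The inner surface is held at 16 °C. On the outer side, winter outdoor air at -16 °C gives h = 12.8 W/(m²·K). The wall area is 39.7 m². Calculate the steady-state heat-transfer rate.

Q ≈ 175 W

Series thermal resistances:
R_dense concrete = L/(kA) = 0.165/(1.21×39.7) = 0.003435 K/W
R_polyurethane foam = L/(kA) = 0.165/(0.0253×39.7) = 0.1643 K/W
R_gypsum plaster = L/(kA) = 0.09/(0.179×39.7) = 0.01266 K/W
R_outer film = 1/(h_o·A) = 1/(12.8×39.7) = 0.001968 K/W
R_total = 0.1823 K/W
Q = ΔT / R_total = 32 / 0.1823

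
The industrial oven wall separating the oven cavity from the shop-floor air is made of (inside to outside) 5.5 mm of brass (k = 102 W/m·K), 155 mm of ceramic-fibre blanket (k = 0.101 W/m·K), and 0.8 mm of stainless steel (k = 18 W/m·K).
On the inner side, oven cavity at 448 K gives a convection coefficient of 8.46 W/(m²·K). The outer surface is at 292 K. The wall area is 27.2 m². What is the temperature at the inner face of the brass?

Series thermal resistances:
R_inner film = 1/(h_i·A) = 1/(8.46×27.2) = 0.004346 K/W
R_brass = L/(kA) = 0.0055/(102×27.2) = 1.982×10^-6 K/W
R_ceramic-fibre blanket = L/(kA) = 0.155/(0.101×27.2) = 0.05642 K/W
R_stainless steel = L/(kA) = 0.0008/(18×27.2) = 1.634×10^-6 K/W
R_total = 0.06077 K/W;  Q = ΔT/R_total = 156/0.06077 = 2567 W
T_interface = T_inner − Q·ΣR(inner→interface) = 448 − 2570×0.004346

T ≈ 437 K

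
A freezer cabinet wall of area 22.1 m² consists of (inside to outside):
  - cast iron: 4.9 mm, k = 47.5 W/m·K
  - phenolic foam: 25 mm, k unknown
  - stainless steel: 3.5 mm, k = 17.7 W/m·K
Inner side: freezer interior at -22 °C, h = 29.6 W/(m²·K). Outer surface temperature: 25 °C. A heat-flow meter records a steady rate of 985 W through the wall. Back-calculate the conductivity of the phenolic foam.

k ≈ 0.0245 W/(m·K)

Series thermal resistances:
R_inner film = 1/(h_i·A) = 1/(29.6×22.1) = 0.001529 K/W
R_cast iron = L/(kA) = 0.0049/(47.5×22.1) = 4.668×10^-6 K/W
R_stainless steel = L/(kA) = 0.0035/(17.7×22.1) = 8.948×10^-6 K/W
Sum of known resistances R_other = 0.001542 K/W
Total R = ΔT/Q = 47/985 = 0.04772 K/W
R_phenolic foam = R_total − R_other = 0.04617 K/W
k = L/(R·A) = 0.025/(0.04617×22.1)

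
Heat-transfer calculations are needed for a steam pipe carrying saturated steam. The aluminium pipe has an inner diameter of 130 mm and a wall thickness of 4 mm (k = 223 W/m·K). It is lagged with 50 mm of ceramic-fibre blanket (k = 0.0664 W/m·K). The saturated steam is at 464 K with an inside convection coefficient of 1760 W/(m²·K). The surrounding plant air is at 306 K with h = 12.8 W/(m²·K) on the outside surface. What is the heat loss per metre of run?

q′ ≈ 112 W/m

Radial resistances (cylindrical: R_cond = ln(r_o/r_i)/(2πkL), R_conv = 1/(h·2πrL)):
R_inner film = 1/(h_i·2πr₁L) = 1/(1760×2π×0.065×1) = 0.001391 K/W
R_aluminium pipe wall = ln(69/65)/(2π×223×1) = 4.262×10^-5 K/W
R_ceramic-fibre blanket = ln(119/69)/(2π×0.0664×1) = 1.306 K/W
R_outer film = 1/(h_o·2πr_oL) = 1/(12.8×2π×0.119×1) = 0.1045 K/W
R_total = 1.412 K/W
Q = ΔT/R_total = 158/1.412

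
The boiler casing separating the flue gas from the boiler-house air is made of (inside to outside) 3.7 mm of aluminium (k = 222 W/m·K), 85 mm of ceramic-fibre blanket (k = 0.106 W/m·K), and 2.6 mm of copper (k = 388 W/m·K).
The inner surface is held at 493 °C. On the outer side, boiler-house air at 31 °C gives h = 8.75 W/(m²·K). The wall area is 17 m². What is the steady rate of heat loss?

Model the wall as resistances in series:
R_aluminium = L/(kA) = 0.0037/(222×17) = 9.804×10^-7 K/W
R_ceramic-fibre blanket = L/(kA) = 0.085/(0.106×17) = 0.04717 K/W
R_copper = L/(kA) = 0.0026/(388×17) = 3.942×10^-7 K/W
R_outer film = 1/(h_o·A) = 1/(8.75×17) = 0.006723 K/W
R_total = 0.05389 K/W
Q = ΔT / R_total = 462 / 0.05389

Q ≈ 8570 W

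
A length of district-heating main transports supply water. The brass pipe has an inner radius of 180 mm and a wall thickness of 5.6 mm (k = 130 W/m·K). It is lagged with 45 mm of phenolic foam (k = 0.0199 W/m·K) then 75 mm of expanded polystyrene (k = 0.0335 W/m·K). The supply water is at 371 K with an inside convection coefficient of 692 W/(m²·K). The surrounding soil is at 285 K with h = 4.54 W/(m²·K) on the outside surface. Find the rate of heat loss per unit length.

Treating each annulus and film as a series resistance:
R_inner film = 1/(h_i·2πr₁L) = 1/(692×2π×0.18×1) = 0.001278 K/W
R_brass pipe wall = ln(185.6/180)/(2π×130×1) = 3.751×10^-5 K/W
R_phenolic foam = ln(230.6/185.6)/(2π×0.0199×1) = 1.736 K/W
R_expanded polystyrene = ln(305.6/230.6)/(2π×0.0335×1) = 1.338 K/W
R_outer film = 1/(h_o·2πr_oL) = 1/(4.54×2π×0.3056×1) = 0.1147 K/W
R_total = 3.19 K/W
Q = ΔT/R_total = 86/3.19

q′ ≈ 27 W/m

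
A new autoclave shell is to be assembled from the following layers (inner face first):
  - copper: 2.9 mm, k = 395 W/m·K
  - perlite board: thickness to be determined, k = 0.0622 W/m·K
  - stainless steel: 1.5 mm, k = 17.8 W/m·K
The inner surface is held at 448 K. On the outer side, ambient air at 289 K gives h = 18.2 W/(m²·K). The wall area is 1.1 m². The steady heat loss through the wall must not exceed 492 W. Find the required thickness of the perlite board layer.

Treating each layer as a thermal resistance in series:
R_copper = L/(kA) = 0.0029/(395×1.1) = 6.674×10^-6 K/W
R_stainless steel = L/(kA) = 0.0015/(17.8×1.1) = 7.661×10^-5 K/W
R_outer film = 1/(h_o·A) = 1/(18.2×1.1) = 0.04995 K/W
Sum of the known resistances R_other = 0.05003 K/W
Required total resistance R_tot = ΔT/Q_allow = 159/492 = 0.3232 K/W
R_perlite board = R_tot − R_other = 0.2731 K/W
L = R·k·A = 0.2731×0.0622×1.1

L ≈ 18.7 mm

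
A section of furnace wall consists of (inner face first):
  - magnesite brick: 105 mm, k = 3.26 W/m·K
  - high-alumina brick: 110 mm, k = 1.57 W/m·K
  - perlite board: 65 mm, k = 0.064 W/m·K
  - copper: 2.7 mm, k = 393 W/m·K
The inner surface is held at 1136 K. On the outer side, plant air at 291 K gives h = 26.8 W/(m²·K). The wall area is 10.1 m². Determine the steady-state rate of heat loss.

Using the resistance-network approach (series):
R_magnesite brick = L/(kA) = 0.105/(3.26×10.1) = 0.003189 K/W
R_high-alumina brick = L/(kA) = 0.11/(1.57×10.1) = 0.006937 K/W
R_perlite board = L/(kA) = 0.065/(0.064×10.1) = 0.1006 K/W
R_copper = L/(kA) = 0.0027/(393×10.1) = 6.802×10^-7 K/W
R_outer film = 1/(h_o·A) = 1/(26.8×10.1) = 0.003694 K/W
R_total = 0.1144 K/W
Q = ΔT / R_total = 845 / 0.1144

Q ≈ 7390 W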